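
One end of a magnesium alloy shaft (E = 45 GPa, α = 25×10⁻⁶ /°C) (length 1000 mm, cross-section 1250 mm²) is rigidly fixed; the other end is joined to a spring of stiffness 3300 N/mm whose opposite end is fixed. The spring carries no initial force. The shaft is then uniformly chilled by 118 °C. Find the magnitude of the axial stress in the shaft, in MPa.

σ ≈ 7.36 MPa (tensile)

Free thermal contraction: δ_free = αΔT L = 25×10⁻⁶ × 118 × 1000 = 2.95 mm.
With a force P in the spring, the elastic change of the shaft is PL/(AE) and that of the spring is P/k; compatibility requires their sum to equal δ_free.
P [ L/(AE) + 1/k ] = δ_free → P [ 1000/(1250×45×10³) + 1/(3300) ] = 2.95.
P = 2.95 / 0.0003208 = 9196 N.
σ = P/A = 9196/1250 = 7.356 MPa.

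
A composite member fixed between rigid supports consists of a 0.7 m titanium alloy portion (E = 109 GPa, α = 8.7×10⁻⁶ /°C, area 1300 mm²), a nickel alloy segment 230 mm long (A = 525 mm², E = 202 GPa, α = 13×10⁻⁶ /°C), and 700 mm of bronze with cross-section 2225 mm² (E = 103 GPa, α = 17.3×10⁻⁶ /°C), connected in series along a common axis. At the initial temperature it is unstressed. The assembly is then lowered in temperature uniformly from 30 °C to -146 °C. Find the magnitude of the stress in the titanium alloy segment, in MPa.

If the supports were absent, the total length change would be Σ αᵢΔT Lᵢ = 8.7×10⁻⁶×176×700 + 13×10⁻⁶×176×230 + 17.3×10⁻⁶×176×700 = 3.729 mm.
The walls prevent any net length change, so an axial force P (same in every segment) develops. Compatibility: P · Σ Lᵢ/(AᵢEᵢ) = δ_free.
Σ Lᵢ/(AᵢEᵢ) = 700/(1300×109×10³) + 230/(525×202×10³) + 700/(2225×103×10³) = 1.016×10⁻⁵ mm/N.
Hence P = δ_free / Σ(L/AE) = 3.729/1.016×10⁻⁵ = 367 kN (tensile).
σ_{titanium alloy} = P / A = 367000 / 1300 = 282.3 MPa.

σ ≈ 282 MPa (tensile)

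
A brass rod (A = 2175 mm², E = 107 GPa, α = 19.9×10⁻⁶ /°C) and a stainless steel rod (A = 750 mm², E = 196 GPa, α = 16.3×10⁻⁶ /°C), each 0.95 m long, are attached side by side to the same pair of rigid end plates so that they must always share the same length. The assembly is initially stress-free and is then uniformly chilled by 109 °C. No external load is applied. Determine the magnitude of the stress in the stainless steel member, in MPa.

σ ≈ 47.1 MPa (compressive)

The brass has the larger α, so on cooling it would change length more than the stainless steel if both were free. The rigid plates force a common final length, so the brass is put into tension and the stainless steel into compression, with equal and opposite forces P (no external load).
Equating the net (thermal + elastic) strains gives |α₁ − α₂|·ΔT = P·[1/(A₁E₁) + 1/(A₂E₂)].
|α₁ − α₂|·ΔT = 3.6×10⁻⁶ × 109 = 0.0003924.
1/(A₁E₁) + 1/(A₂E₂) = 1/(2175×107×10³) + 1/(750×196×10³) = 1.11×10⁻⁸ N⁻¹.
So P = 0.0003924 / 1.11×10⁻⁸ = 35.35 kN.
σ_{stainless steel} = P/A₂ = 35350/750 = 47.14 MPa, compressive.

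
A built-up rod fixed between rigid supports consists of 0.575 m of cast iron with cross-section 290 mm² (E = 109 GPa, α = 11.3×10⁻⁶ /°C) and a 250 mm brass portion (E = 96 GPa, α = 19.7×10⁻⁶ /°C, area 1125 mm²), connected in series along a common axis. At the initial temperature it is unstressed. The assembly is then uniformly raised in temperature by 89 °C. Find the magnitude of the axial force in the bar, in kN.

P ≈ 49.6 kN (compressive)

With the walls removed the bar would change length by δ_free = Σ αᵢΔT Lᵢ = 11.3×10⁻⁶×89×575 + 19.7×10⁻⁶×89×250 = 1.017 mm.
The walls prevent any net length change, so an axial force P (same in every segment) develops. Compatibility: P · Σ Lᵢ/(AᵢEᵢ) = δ_free.
Σ Lᵢ/(AᵢEᵢ) = 575/(290×109×10³) + 250/(1125×96×10³) = 2.051×10⁻⁵ mm/N.
Hence P = δ_free / Σ(L/AE) = 1.017/2.051×10⁻⁵ = 49.58 kN (compressive).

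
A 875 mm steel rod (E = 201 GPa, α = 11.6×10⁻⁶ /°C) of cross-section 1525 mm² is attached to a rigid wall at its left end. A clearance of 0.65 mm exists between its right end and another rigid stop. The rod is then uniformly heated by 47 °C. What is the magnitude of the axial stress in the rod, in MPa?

Free thermal elongation = αΔT L = 11.6×10⁻⁶ × 47 × 875 = 0.477 mm.
This is smaller than the 0.65 mm clearance, so the rod expands freely without reaching the stop — the stress is zero.

σ ≈ 0 MPa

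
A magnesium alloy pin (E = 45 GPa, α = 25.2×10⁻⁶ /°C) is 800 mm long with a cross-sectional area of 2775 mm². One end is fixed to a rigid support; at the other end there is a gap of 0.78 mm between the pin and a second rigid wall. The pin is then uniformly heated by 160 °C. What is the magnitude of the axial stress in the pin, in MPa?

σ ≈ 138 MPa (compressive)

If the wall were absent the pin would grow by αΔT L = 25.2×10⁻⁶ × 160 × 800 = 3.226 mm.
This exceeds the 0.78 mm gap, so the wall pushes back. The portion of expansion that must be recovered elastically is δ_free − gap = 3.226 − 0.78 = 2.446 mm.
So σ = E(δ_free − g)/L = 45×10³ × 2.446/800 = 137.6 MPa.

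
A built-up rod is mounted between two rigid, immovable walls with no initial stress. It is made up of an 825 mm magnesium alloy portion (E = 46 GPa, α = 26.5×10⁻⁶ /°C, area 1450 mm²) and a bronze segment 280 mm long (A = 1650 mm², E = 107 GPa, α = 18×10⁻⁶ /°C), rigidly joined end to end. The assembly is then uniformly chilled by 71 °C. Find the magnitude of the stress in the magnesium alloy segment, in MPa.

σ ≈ 94.4 MPa (tensile)

With the walls removed the bar would change length by δ_free = Σ αᵢΔT Lᵢ = 26.5×10⁻⁶×71×825 + 18×10⁻⁶×71×280 = 1.91 mm.
Since the ends are fixed, an axial force P builds up, equal in every segment, with P · Σ Lᵢ/(AᵢEᵢ) = δ_free.
Σ Lᵢ/(AᵢEᵢ) = 825/(1450×46×10³) + 280/(1650×107×10³) = 1.395×10⁻⁵ mm/N.
P = 1.91 / 1.395×10⁻⁵ = 136900 N = 136.9 kN, tensile.
σ_{magnesium alloy} = P / A = 136900 / 1450 = 94.4 MPa.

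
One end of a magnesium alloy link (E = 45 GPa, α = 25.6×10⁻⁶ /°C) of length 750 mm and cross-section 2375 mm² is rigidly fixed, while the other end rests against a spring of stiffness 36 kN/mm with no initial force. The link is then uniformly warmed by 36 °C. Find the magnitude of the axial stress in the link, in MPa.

σ ≈ 8.36 MPa (compressive)

If the spring were absent the link would lengthen by αΔT L = 25.6×10⁻⁶ × 36 × 750 = 0.6912 mm.
Let P be the compressive force at the spring. The link shortens elastically by PL/(AE) and the spring compresses by P/k; together these equal δ_free.
P [ L/(AE) + 1/k ] = δ_free → P [ 750/(2375×45×10³) + 1/(36×10³) ] = 0.6912.
P = 0.6912 / 3.48×10⁻⁵ = 19860 N.
σ = P/A = 19860/2375 = 8.364 MPa.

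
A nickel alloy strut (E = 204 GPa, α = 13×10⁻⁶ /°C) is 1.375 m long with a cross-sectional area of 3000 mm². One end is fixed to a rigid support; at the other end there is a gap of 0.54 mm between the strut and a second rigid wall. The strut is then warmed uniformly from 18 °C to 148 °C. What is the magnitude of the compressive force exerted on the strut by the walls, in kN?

Free thermal elongation = αΔT L = 13×10⁻⁶ × 130 × 1375 = 2.324 mm.
After closing the 0.54 mm clearance, 2.324 − 0.54 = 1.784 mm of expansion remains to be suppressed by the wall.
Compatibility: PL/(AE) = 1.784 mm, so σ = P/A = E × (1.784/1375) = 264.6 MPa.
Force on the wall = σA = 264.6 × 3000 mm² = 793.9 kN.

P ≈ 794 kN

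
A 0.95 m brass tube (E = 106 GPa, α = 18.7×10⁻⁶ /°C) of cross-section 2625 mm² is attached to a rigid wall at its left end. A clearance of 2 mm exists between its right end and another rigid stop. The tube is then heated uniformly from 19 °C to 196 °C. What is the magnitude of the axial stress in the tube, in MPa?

σ ≈ 128 MPa (compressive)

If the wall were absent the tube would grow by αΔT L = 18.7×10⁻⁶ × 177 × 950 = 3.144 mm.
The gap closes (δ_free > 2 mm) and the wall then resists a further 3.144 − 2 = 1.144 mm of expansion.
Compatibility: PL/(AE) = 1.144 mm, so σ = P/A = E × (1.144/950) = 127.7 MPa.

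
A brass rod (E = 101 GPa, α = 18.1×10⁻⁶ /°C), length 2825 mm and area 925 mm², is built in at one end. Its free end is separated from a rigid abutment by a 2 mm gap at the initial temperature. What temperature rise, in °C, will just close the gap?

Contact occurs when the free expansion equals the gap: αΔT L = 2 mm.
So ΔT = g/(αL) = 2/(18.1×10⁻⁶ × 2825) = 39.11 °C.

ΔT ≈ 39.1 °C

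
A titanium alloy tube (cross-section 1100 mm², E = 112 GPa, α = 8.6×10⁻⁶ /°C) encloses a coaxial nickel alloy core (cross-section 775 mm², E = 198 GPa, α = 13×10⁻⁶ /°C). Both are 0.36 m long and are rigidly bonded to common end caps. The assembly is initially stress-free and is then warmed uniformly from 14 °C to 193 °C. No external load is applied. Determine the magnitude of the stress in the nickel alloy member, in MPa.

σ ≈ 69.4 MPa (compressive)

Both members must finish at the same length. With the larger α, the nickel alloy tends to over-expand; the plates restrain it, putting the nickel alloy in compression and the titanium alloy in tension. With no external load the two internal forces are equal and opposite, magnitude P.
Setting the final lengths equal and cancelling L: (α₁ − α₂)ΔT = P/(A₁E₁) + P/(A₂E₂).
|α₁ − α₂|·ΔT = 4.4×10⁻⁶ × 179 = 0.0007876.
1/(A₁E₁) + 1/(A₂E₂) = 1/(1100×112×10³) + 1/(775×198×10³) = 1.463×10⁻⁸ N⁻¹.
P = 0.0007876 / 1.463×10⁻⁸ = 53820 N = 53.82 kN.
σ_{nickel alloy} = P/A₂ = 53820/775 = 69.45 MPa, compressive.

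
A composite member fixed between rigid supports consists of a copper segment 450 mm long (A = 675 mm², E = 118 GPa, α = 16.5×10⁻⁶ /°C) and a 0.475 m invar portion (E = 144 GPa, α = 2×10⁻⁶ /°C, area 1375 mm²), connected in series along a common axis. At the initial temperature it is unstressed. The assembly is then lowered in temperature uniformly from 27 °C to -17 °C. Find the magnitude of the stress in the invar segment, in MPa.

If the supports were absent, the total length change would be Σ αᵢΔT Lᵢ = 16.5×10⁻⁶×44×450 + 2×10⁻⁶×44×475 = 0.3685 mm.
The walls prevent any net length change, so an axial force P (same in every segment) develops. Compatibility: P · Σ Lᵢ/(AᵢEᵢ) = δ_free.
The series flexibility is Σ Lᵢ/(AᵢEᵢ) = 450/(675×118×10³) + 475/(1375×144×10³) = 8.049×10⁻⁶ mm/N.
Hence P = δ_free / Σ(L/AE) = 0.3685/8.049×10⁻⁶ = 45.78 kN (tensile).
σ_{invar} = P / A = 45780 / 1375 = 33.3 MPa.

σ ≈ 33.3 MPa (tensile)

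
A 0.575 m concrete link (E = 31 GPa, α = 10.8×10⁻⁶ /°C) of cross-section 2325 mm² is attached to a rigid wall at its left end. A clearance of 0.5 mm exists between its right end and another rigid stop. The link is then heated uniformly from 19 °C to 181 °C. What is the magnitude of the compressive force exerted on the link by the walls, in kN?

Unrestrained expansion: δ_free = αΔT L = 10.8×10⁻⁶ × 162 × 575 = 1.006 mm.
After closing the 0.5 mm clearance, 1.006 − 0.5 = 0.506 mm of expansion remains to be suppressed by the wall.
Compatibility: PL/(AE) = 0.506 mm, so σ = P/A = E × (0.506/575) = 27.28 MPa.
Force on the wall = σA = 27.28 × 2325 mm² = 63.43 kN.

P ≈ 63.4 kN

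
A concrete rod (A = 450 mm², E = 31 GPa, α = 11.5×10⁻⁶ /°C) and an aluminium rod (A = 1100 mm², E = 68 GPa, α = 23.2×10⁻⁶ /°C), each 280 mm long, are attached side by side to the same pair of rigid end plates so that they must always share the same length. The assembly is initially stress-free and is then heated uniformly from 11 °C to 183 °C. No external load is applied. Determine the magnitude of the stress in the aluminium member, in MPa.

σ ≈ 21.5 MPa (compressive)

Both members must finish at the same length. With the larger α, the aluminium tends to over-expand; the plates restrain it, putting the aluminium in compression and the concrete in tension. With no external load the two internal forces are equal and opposite, magnitude P.
Equating the net (thermal + elastic) strains gives |α₁ − α₂|·ΔT = P·[1/(A₁E₁) + 1/(A₂E₂)].
|α₁ − α₂|·ΔT = 11.7×10⁻⁶ × 172 = 0.002012.
1/(A₁E₁) + 1/(A₂E₂) = 1/(450×31×10³) + 1/(1100×68×10³) = 8.505×10⁻⁸ N⁻¹.
P = 0.002012 / 8.505×10⁻⁸ = 23660 N = 23.66 kN.
σ_{aluminium} = P/A₂ = 23660/1100 = 21.51 MPa, compressive.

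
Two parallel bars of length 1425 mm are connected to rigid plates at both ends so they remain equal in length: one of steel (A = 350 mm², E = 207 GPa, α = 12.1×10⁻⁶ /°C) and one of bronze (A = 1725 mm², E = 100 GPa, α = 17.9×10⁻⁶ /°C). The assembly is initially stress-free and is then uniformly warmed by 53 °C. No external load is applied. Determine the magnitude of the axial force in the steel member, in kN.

P ≈ 15.7 kN (tensile in the steel)

Both members must finish at the same length. With the larger α, the bronze tends to over-expand; the plates restrain it, putting the bronze in compression and the steel in tension. With no external load the two internal forces are equal and opposite, magnitude P.
Setting the final lengths equal and cancelling L: (α₁ − α₂)ΔT = P/(A₁E₁) + P/(A₂E₂).
|α₁ − α₂|·ΔT = 5.8×10⁻⁶ × 53 = 0.0003074.
1/(A₁E₁) + 1/(A₂E₂) = 1/(350×207×10³) + 1/(1725×100×10³) = 1.96×10⁻⁸ N⁻¹.
P = 0.0003074 / 1.96×10⁻⁸ = 15680 N = 15.68 kN.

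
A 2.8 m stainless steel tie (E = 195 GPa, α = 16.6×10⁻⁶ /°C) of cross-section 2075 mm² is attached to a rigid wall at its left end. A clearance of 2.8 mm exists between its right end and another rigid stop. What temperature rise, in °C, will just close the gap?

ΔT ≈ 60.2 °C

The gap closes when αΔT L = 2.8 mm, since the tie is still unstressed at that instant.
So ΔT = g/(αL) = 2.8/(16.6×10⁻⁶ × 2800) = 60.24 °C.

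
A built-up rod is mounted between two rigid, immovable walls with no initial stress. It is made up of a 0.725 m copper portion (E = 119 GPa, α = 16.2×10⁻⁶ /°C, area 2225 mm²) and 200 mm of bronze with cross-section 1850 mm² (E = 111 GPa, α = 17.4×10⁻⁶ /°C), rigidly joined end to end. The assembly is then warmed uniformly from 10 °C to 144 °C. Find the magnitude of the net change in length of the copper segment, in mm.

|ΔL| ≈ 0.069 mm

If the supports were absent, the total length change would be Σ αᵢΔT Lᵢ = 16.2×10⁻⁶×134×725 + 17.4×10⁻⁶×134×200 = 2.04 mm.
The rigid supports impose zero overall length change; the single axial force P common to all segments must satisfy P Σ Lᵢ/(AᵢEᵢ) = δ_free.
The series flexibility is Σ Lᵢ/(AᵢEᵢ) = 725/(2225×119×10³) + 200/(1850×111×10³) = 3.712×10⁻⁶ mm/N.
Hence P = δ_free / Σ(L/AE) = 2.04/3.712×10⁻⁶ = 549.6 kN (compressive).
For the copper segment, free thermal change = 16.2×10⁻⁶×134×725 = 1.574 mm and elastic change from P = 549600×725/(2225×119×10³) = 1.505 mm; these oppose, so the net change is 0.069 mm (segment lengthens).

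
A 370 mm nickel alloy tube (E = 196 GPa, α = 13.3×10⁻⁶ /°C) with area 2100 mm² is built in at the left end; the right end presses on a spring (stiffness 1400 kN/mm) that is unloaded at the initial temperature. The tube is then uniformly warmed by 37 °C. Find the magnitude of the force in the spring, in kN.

P ≈ 113 kN

Free thermal expansion: δ_free = αΔT L = 13.3×10⁻⁶ × 37 × 370 = 0.1821 mm.
With a force P in the spring, the elastic change of the tube is PL/(AE) and that of the spring is P/k; compatibility requires their sum to equal δ_free.
P [ L/(AE) + 1/k ] = δ_free → P [ 370/(2100×196×10³) + 1/(1400×10³) ] = 0.1821.
P = 0.1821 / 1.613×10⁻⁶ = 112900 N.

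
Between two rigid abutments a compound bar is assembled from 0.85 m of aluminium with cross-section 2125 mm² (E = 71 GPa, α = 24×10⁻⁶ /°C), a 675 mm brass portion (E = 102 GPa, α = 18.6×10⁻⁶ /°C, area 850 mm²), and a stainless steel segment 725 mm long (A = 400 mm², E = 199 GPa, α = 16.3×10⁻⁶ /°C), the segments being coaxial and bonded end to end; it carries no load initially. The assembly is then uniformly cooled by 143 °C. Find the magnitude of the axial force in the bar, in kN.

With the walls removed the bar would change length by δ_free = Σ αᵢΔT Lᵢ = 24×10⁻⁶×143×850 + 18.6×10⁻⁶×143×675 + 16.3×10⁻⁶×143×725 = 6.402 mm.
Since the ends are fixed, an axial force P builds up, equal in every segment, with P · Σ Lᵢ/(AᵢEᵢ) = δ_free.
The series flexibility is Σ Lᵢ/(AᵢEᵢ) = 850/(2125×71×10³) + 675/(850×102×10³) + 725/(400×199×10³) = 2.253×10⁻⁵ mm/N.
P = 6.402 / 2.253×10⁻⁵ = 284200 N = 284.2 kN, tensile.

P ≈ 284 kN (tensile)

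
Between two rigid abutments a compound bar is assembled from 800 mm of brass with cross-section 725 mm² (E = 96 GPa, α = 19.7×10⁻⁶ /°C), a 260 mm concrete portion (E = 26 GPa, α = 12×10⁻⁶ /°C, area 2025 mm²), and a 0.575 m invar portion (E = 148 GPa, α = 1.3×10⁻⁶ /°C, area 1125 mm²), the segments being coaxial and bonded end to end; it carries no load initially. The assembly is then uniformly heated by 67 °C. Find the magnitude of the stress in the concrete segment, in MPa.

σ ≈ 32.7 MPa (compressive)

If the supports were absent, the total length change would be Σ αᵢΔT Lᵢ = 19.7×10⁻⁶×67×800 + 12×10⁻⁶×67×260 + 1.3×10⁻⁶×67×575 = 1.315 mm.
Since the ends are fixed, an axial force P builds up, equal in every segment, with P · Σ Lᵢ/(AᵢEᵢ) = δ_free.
The series flexibility is Σ Lᵢ/(AᵢEᵢ) = 800/(725×96×10³) + 260/(2025×26×10³) + 575/(1125×148×10³) = 1.989×10⁻⁵ mm/N.
So P = 1.315 / 1.989×10⁻⁵ = 66.13 kN, compressive.
σ_{concrete} = P / A = 66130 / 2025 = 32.66 MPa.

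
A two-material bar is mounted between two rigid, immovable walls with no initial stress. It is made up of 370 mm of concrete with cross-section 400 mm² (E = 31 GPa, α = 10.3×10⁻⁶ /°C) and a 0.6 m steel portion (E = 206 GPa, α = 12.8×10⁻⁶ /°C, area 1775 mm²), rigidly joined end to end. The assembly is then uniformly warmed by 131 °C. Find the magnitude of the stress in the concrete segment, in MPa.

σ ≈ 120 MPa (compressive)

Free thermal expansion of the whole bar: Σ αᵢΔT Lᵢ = 10.3×10⁻⁶×131×370 + 12.8×10⁻⁶×131×600 = 1.505 mm.
The rigid supports impose zero overall length change; the single axial force P common to all segments must satisfy P Σ Lᵢ/(AᵢEᵢ) = δ_free.
The series flexibility is Σ Lᵢ/(AᵢEᵢ) = 370/(400×31×10³) + 600/(1775×206×10³) = 3.148×10⁻⁵ mm/N.
P = 1.505 / 3.148×10⁻⁵ = 47820 N = 47.82 kN, compressive.
σ_{concrete} = P / A = 47820 / 400 = 119.5 MPa.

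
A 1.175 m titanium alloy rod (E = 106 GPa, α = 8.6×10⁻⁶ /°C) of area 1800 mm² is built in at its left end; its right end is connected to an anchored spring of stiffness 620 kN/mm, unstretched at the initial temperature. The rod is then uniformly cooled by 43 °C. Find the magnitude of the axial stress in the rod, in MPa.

Free thermal contraction: δ_free = αΔT L = 8.6×10⁻⁶ × 43 × 1175 = 0.4345 mm.
Let P be the tensile force in the spring. The rod extends elastically by PL/(AE) and the spring stretches by P/k; together these equal δ_free.
P [ L/(AE) + 1/k ] = δ_free → P [ 1175/(1800×106×10³) + 1/(620×10³) ] = 0.4345.
P = 0.4345 / 7.771×10⁻⁶ = 55910 N.
σ = P/A = 55910/1800 = 31.06 MPa.

σ ≈ 31.1 MPa (tensile)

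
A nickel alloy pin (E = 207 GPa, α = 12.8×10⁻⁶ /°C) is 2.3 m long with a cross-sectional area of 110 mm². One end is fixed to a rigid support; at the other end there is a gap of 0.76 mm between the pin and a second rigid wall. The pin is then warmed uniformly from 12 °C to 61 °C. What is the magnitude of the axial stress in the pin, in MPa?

σ ≈ 61.4 MPa (compressive)

Free thermal elongation = αΔT L = 12.8×10⁻⁶ × 49 × 2300 = 1.443 mm.
The gap closes (δ_free > 0.76 mm) and the wall then resists a further 1.443 − 0.76 = 0.6826 mm of expansion.
That suppressed elongation corresponds to σ = E·Δ/L = 207×10³ × 0.6826/2300 = 61.43 MPa.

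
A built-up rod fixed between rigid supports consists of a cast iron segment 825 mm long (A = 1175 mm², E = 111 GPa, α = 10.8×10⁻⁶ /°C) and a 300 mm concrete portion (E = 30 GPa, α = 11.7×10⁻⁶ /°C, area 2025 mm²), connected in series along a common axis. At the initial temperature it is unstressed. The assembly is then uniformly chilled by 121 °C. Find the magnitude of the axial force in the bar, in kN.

Free thermal contraction of the whole bar: Σ αᵢΔT Lᵢ = 10.8×10⁻⁶×121×825 + 11.7×10⁻⁶×121×300 = 1.503 mm.
The rigid supports impose zero overall length change; the single axial force P common to all segments must satisfy P Σ Lᵢ/(AᵢEᵢ) = δ_free.
Σ Lᵢ/(AᵢEᵢ) = 825/(1175×111×10³) + 300/(2025×30×10³) = 1.126×10⁻⁵ mm/N.
Hence P = δ_free / Σ(L/AE) = 1.503/1.126×10⁻⁵ = 133.4 kN (tensile).

P ≈ 133 kN (tensile)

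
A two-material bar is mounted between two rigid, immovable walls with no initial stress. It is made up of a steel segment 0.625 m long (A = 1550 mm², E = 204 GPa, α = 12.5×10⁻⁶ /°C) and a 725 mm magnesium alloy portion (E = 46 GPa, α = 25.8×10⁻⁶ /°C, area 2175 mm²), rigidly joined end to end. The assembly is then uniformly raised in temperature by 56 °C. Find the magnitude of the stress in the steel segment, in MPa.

If the supports were absent, the total length change would be Σ αᵢΔT Lᵢ = 12.5×10⁻⁶×56×625 + 25.8×10⁻⁶×56×725 = 1.485 mm.
The walls prevent any net length change, so an axial force P (same in every segment) develops. Compatibility: P · Σ Lᵢ/(AᵢEᵢ) = δ_free.
The series flexibility is Σ Lᵢ/(AᵢEᵢ) = 625/(1550×204×10³) + 725/(2175×46×10³) = 9.223×10⁻⁶ mm/N.
So P = 1.485 / 9.223×10⁻⁶ = 161 kN, compressive.
σ_{steel} = P / A = 161000 / 1550 = 103.9 MPa.

σ ≈ 104 MPa (compressive)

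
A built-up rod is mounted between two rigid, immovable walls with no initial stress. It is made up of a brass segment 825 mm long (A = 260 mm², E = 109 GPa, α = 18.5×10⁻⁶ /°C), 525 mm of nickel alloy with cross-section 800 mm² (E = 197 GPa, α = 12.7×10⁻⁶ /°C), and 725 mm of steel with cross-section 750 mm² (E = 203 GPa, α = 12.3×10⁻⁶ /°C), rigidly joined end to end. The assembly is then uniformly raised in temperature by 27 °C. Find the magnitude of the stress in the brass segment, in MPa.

If the supports were absent, the total length change would be Σ αᵢΔT Lᵢ = 18.5×10⁻⁶×27×825 + 12.7×10⁻⁶×27×525 + 12.3×10⁻⁶×27×725 = 0.8329 mm.
Since the ends are fixed, an axial force P builds up, equal in every segment, with P · Σ Lᵢ/(AᵢEᵢ) = δ_free.
The series flexibility is Σ Lᵢ/(AᵢEᵢ) = 825/(260×109×10³) + 525/(800×197×10³) + 725/(750×203×10³) = 3.72×10⁻⁵ mm/N.
Hence P = δ_free / Σ(L/AE) = 0.8329/3.72×10⁻⁵ = 22.39 kN (compressive).
σ_{brass} = P / A = 22390 / 260 = 86.1 MPa.

σ ≈ 86.1 MPa (compressive)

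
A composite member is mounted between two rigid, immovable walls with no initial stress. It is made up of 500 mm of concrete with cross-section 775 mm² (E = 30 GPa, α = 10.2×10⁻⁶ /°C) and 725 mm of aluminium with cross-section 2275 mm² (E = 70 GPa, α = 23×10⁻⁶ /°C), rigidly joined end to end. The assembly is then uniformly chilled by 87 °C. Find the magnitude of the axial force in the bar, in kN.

If the supports were absent, the total length change would be Σ αᵢΔT Lᵢ = 10.2×10⁻⁶×87×500 + 23×10⁻⁶×87×725 = 1.894 mm.
The rigid supports impose zero overall length change; the single axial force P common to all segments must satisfy P Σ Lᵢ/(AᵢEᵢ) = δ_free.
Σ Lᵢ/(AᵢEᵢ) = 500/(775×30×10³) + 725/(2275×70×10³) = 2.606×10⁻⁵ mm/N.
So P = 1.894 / 2.606×10⁻⁵ = 72.7 kN, tensile.

P ≈ 72.7 kN (tensile)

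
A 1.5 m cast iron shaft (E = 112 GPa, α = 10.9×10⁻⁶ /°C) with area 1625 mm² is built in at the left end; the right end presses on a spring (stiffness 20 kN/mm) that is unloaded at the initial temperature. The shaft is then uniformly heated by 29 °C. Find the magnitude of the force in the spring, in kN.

P ≈ 8.14 kN

The unrestrained thermal change is αΔT L = 10.9×10⁻⁶ × 29 × 1500 = 0.4742 mm.
With a force P in the spring, the elastic change of the shaft is PL/(AE) and that of the spring is P/k; compatibility requires their sum to equal δ_free.
So P = δ_free / [L/(AE) + 1/k] = 0.4742 / [ 1500/(1625×112×10³) + 1/(20×10³) ].
P = 0.4742 / 5.824×10⁻⁵ = 8141 N.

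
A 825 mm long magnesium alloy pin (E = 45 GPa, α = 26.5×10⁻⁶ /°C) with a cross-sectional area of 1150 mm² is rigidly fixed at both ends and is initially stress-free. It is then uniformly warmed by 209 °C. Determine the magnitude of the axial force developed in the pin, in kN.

P ≈ 287 kN (compressive)

With zero net strain, σ = E·αΔT = 45 GPa × 26.5×10⁻⁶ × 209 = 249.2 MPa.
Axial force P = σA = 249.2 × 1150 = 286600 N = 286.6 kN, compressive.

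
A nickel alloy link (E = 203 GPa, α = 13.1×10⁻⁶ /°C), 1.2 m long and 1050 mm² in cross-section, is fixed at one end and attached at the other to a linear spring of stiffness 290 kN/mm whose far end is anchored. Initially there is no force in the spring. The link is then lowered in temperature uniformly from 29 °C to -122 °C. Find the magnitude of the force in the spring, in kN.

P ≈ 261 kN

The unrestrained thermal change is αΔT L = 13.1×10⁻⁶ × 151 × 1200 = 2.374 mm.
With a force P in the spring, the elastic change of the link is PL/(AE) and that of the spring is P/k; compatibility requires their sum to equal δ_free.
P [ L/(AE) + 1/k ] = δ_free → P [ 1200/(1050×203×10³) + 1/(290×10³) ] = 2.374.
P = 2.374 / 9.078×10⁻⁶ = 261500 N.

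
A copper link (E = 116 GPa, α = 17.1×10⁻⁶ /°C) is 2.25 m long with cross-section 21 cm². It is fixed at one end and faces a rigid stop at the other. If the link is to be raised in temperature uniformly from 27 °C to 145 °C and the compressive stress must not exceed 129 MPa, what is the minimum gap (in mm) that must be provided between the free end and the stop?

g ≈ 2.04 mm

With no wall the link would lengthen by αΔT L = 17.1×10⁻⁶ × 118 × 2250 = 4.54 mm.
At the allowable stress the elastic shortening the wall may impose is σL/E = 129 × 2250 / (116×10³) = 2.502 mm.
The gap must absorb the remainder: g_min = 4.54 − 2.502 = 2.038 mm.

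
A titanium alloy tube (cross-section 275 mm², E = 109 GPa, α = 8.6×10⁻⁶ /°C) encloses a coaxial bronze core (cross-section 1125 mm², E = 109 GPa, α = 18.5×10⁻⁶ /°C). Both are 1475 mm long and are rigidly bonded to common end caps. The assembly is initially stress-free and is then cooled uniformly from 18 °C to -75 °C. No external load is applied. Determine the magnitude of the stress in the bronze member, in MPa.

σ ≈ 19.7 MPa (tensile)

Equilibrium of a rigid end plate with no external load gives equal and opposite internal forces ±P in the two members. Since α_{bronze} > α_{titanium alloy}, cooling drives the bronze into tension and the titanium alloy into compression.
Setting the final lengths equal and cancelling L: (α₁ − α₂)ΔT = P/(A₁E₁) + P/(A₂E₂).
|α₁ − α₂|·ΔT = 9.9×10⁻⁶ × 93 = 0.0009207.
1/(A₁E₁) + 1/(A₂E₂) = 1/(275×109×10³) + 1/(1125×109×10³) = 4.152×10⁻⁸ N⁻¹.
P = 0.0009207 / 4.152×10⁻⁸ = 22180 N = 22.18 kN.
σ_{bronze} = P/A₂ = 22180/1125 = 19.71 MPa, tensile.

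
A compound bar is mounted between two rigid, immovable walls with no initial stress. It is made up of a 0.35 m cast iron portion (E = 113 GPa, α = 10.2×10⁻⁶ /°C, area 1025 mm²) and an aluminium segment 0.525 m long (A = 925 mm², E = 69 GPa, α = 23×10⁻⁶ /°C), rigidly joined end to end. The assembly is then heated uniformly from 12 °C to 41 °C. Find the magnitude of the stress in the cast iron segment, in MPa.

σ ≈ 39.4 MPa (compressive)

With the walls removed the bar would change length by δ_free = Σ αᵢΔT Lᵢ = 10.2×10⁻⁶×29×350 + 23×10⁻⁶×29×525 = 0.4537 mm.
The rigid supports impose zero overall length change; the single axial force P common to all segments must satisfy P Σ Lᵢ/(AᵢEᵢ) = δ_free.
The series flexibility is Σ Lᵢ/(AᵢEᵢ) = 350/(1025×113×10³) + 525/(925×69×10³) = 1.125×10⁻⁵ mm/N.
So P = 0.4537 / 1.125×10⁻⁵ = 40.34 kN, compressive.
σ_{cast iron} = P / A = 40340 / 1025 = 39.35 MPa.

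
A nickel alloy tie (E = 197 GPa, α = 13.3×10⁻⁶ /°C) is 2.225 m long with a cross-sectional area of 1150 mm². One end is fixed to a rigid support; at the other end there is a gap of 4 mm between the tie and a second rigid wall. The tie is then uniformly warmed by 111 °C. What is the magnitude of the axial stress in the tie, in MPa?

σ ≈ 0 MPa

If the wall were absent the tie would grow by αΔT L = 13.3×10⁻⁶ × 111 × 2225 = 3.285 mm.
This is smaller than the 4 mm clearance, so the tie expands freely without reaching the stop — the stress is zero.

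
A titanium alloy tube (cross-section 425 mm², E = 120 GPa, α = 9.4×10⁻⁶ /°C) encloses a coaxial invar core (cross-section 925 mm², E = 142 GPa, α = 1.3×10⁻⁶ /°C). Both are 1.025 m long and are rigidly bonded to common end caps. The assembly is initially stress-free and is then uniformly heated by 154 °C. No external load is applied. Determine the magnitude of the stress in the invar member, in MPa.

The titanium alloy has the larger α, so on heating it would change length more than the invar if both were free. The rigid plates force a common final length, so the titanium alloy is put into compression and the invar into tension, with equal and opposite forces P (no external load).
Compatibility of the two members (thermal + elastic change equal): (α₁ − α₂)ΔT = P·[1/(A₁E₁) + 1/(A₂E₂)].
|α₁ − α₂|·ΔT = 8.1×10⁻⁶ × 154 = 0.001247.
1/(A₁E₁) + 1/(A₂E₂) = 1/(425×120×10³) + 1/(925×142×10³) = 2.722×10⁻⁸ N⁻¹.
P = 0.001247 / 2.722×10⁻⁸ = 45820 N = 45.82 kN.
σ_{invar} = P/A₂ = 45820/925 = 49.54 MPa, tensile.

σ ≈ 49.5 MPa (tensile)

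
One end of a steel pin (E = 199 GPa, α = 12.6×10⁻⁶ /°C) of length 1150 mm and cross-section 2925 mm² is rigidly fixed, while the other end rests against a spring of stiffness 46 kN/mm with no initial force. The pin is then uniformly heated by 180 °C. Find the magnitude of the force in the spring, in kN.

P ≈ 110 kN

The unrestrained thermal change is αΔT L = 12.6×10⁻⁶ × 180 × 1150 = 2.608 mm.
With a force P in the spring, the elastic change of the pin is PL/(AE) and that of the spring is P/k; compatibility requires their sum to equal δ_free.
So P = δ_free / [L/(AE) + 1/k] = 2.608 / [ 1150/(2925×199×10³) + 1/(46×10³) ].
P = 2.608 / 2.371×10⁻⁵ = 110000 N.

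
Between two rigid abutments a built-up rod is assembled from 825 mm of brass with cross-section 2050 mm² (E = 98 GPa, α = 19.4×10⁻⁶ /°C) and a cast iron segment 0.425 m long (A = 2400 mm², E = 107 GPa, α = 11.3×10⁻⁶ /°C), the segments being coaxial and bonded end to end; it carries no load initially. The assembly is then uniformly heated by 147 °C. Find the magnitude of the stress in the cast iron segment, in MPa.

σ ≈ 221 MPa (compressive)

Free thermal expansion of the whole bar: Σ αᵢΔT Lᵢ = 19.4×10⁻⁶×147×825 + 11.3×10⁻⁶×147×425 = 3.059 mm.
The rigid supports impose zero overall length change; the single axial force P common to all segments must satisfy P Σ Lᵢ/(AᵢEᵢ) = δ_free.
The series flexibility is Σ Lᵢ/(AᵢEᵢ) = 825/(2050×98×10³) + 425/(2400×107×10³) = 5.762×10⁻⁶ mm/N.
P = 3.059 / 5.762×10⁻⁶ = 530900 N = 530.9 kN, compressive.
σ_{cast iron} = P / A = 530900 / 2400 = 221.2 MPa.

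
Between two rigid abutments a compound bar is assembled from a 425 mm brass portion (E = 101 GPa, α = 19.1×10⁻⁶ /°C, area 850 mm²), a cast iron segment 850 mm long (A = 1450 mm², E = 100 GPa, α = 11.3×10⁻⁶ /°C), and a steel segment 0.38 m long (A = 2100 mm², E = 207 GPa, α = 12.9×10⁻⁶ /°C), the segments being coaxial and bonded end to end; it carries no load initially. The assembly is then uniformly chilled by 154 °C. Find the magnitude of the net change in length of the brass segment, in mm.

Free thermal contraction of the whole bar: Σ αᵢΔT Lᵢ = 19.1×10⁻⁶×154×425 + 11.3×10⁻⁶×154×850 + 12.9×10⁻⁶×154×380 = 3.484 mm.
The walls prevent any net length change, so an axial force P (same in every segment) develops. Compatibility: P · Σ Lᵢ/(AᵢEᵢ) = δ_free.
The series flexibility is Σ Lᵢ/(AᵢEᵢ) = 425/(850×101×10³) + 850/(1450×100×10³) + 380/(2100×207×10³) = 1.169×10⁻⁵ mm/N.
Hence P = δ_free / Σ(L/AE) = 3.484/1.169×10⁻⁵ = 298.1 kN (tensile).
For the brass segment, free thermal change = 19.1×10⁻⁶×154×425 = 1.25 mm and elastic change from P = 298100×425/(850×101×10³) = 1.476 mm; these oppose, so the net change is 0.226 mm (segment lengthens).

|ΔL| ≈ 0.226 mm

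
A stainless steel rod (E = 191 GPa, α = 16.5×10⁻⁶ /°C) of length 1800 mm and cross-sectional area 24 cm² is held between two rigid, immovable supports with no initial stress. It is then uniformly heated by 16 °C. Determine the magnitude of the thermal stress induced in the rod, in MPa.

σ ≈ 50.4 MPa (compressive)

The supports are rigid, so the total axial strain is zero. The restrained thermal strain is ε = αΔT = 16.5×10⁻⁶ × 16 = 264×10⁻⁶.
σ = EαΔT = 191×10³ × 16.5×10⁻⁶ × 16 = 50.42 MPa (compressive; the rod is trying to expand).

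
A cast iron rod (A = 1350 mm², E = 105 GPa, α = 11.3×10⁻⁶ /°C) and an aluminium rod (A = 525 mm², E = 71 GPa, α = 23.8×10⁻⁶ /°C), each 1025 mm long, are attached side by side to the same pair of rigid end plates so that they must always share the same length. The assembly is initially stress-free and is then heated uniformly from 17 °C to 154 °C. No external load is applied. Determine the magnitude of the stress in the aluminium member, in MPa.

The aluminium has the larger α, so on heating it would change length more than the cast iron if both were free. The rigid plates force a common final length, so the aluminium is put into compression and the cast iron into tension, with equal and opposite forces P (no external load).
Compatibility of the two members (thermal + elastic change equal): (α₁ − α₂)ΔT = P·[1/(A₁E₁) + 1/(A₂E₂)].
|α₁ − α₂|·ΔT = 12.5×10⁻⁶ × 137 = 0.001712.
1/(A₁E₁) + 1/(A₂E₂) = 1/(1350×105×10³) + 1/(525×71×10³) = 3.388×10⁻⁸ N⁻¹.
P = 0.001712 / 3.388×10⁻⁸ = 50540 N = 50.54 kN.
σ_{aluminium} = P/A₂ = 50540/525 = 96.27 MPa, compressive.

σ ≈ 96.3 MPa (compressive)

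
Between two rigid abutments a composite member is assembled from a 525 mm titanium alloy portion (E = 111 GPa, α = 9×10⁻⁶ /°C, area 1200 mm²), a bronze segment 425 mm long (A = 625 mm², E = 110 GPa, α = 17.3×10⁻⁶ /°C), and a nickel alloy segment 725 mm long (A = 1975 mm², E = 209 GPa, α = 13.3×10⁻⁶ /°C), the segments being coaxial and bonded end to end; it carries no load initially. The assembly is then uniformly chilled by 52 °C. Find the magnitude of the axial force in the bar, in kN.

If the supports were absent, the total length change would be Σ αᵢΔT Lᵢ = 9×10⁻⁶×52×525 + 17.3×10⁻⁶×52×425 + 13.3×10⁻⁶×52×725 = 1.129 mm.
The rigid supports impose zero overall length change; the single axial force P common to all segments must satisfy P Σ Lᵢ/(AᵢEᵢ) = δ_free.
Σ Lᵢ/(AᵢEᵢ) = 525/(1200×111×10³) + 425/(625×110×10³) + 725/(1975×209×10³) = 1.188×10⁻⁵ mm/N.
Hence P = δ_free / Σ(L/AE) = 1.129/1.188×10⁻⁵ = 95.07 kN (tensile).

P ≈ 95.1 kN (tensile)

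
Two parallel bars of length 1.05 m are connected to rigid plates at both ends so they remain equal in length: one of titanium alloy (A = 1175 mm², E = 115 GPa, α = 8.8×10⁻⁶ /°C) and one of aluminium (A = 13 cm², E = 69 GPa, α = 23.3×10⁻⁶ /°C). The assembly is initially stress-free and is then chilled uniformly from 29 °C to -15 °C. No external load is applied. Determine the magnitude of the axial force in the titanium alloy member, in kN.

P ≈ 34.4 kN (compressive in the titanium alloy)

Equilibrium of a rigid end plate with no external load gives equal and opposite internal forces ±P in the two members. Since α_{aluminium} > α_{titanium alloy}, cooling drives the aluminium into tension and the titanium alloy into compression.
Setting the final lengths equal and cancelling L: (α₁ − α₂)ΔT = P/(A₁E₁) + P/(A₂E₂).
|α₁ − α₂|·ΔT = 14.5×10⁻⁶ × 44 = 0.000638.
1/(A₁E₁) + 1/(A₂E₂) = 1/(1175×115×10³) + 1/(1300×69×10³) = 1.855×10⁻⁸ N⁻¹.
P = 0.000638 / 1.855×10⁻⁸ = 34400 N = 34.4 kN.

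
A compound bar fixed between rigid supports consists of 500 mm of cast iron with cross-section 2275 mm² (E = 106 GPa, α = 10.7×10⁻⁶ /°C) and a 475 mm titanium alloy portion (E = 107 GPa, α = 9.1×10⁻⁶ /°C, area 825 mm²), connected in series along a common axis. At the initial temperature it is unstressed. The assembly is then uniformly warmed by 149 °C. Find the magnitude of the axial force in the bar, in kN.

With the walls removed the bar would change length by δ_free = Σ αᵢΔT Lᵢ = 10.7×10⁻⁶×149×500 + 9.1×10⁻⁶×149×475 = 1.441 mm.
Since the ends are fixed, an axial force P builds up, equal in every segment, with P · Σ Lᵢ/(AᵢEᵢ) = δ_free.
Σ Lᵢ/(AᵢEᵢ) = 500/(2275×106×10³) + 475/(825×107×10³) = 7.454×10⁻⁶ mm/N.
P = 1.441 / 7.454×10⁻⁶ = 193300 N = 193.3 kN, compressive.

P ≈ 193 kN (compressive)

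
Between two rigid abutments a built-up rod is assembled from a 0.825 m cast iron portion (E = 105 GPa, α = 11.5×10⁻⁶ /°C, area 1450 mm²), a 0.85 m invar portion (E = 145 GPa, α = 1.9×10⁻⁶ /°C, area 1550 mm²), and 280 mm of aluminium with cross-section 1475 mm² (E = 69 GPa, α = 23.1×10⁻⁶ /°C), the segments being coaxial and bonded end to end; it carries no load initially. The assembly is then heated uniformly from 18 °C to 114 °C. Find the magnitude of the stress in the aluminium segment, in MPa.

Free thermal expansion of the whole bar: Σ αᵢΔT Lᵢ = 11.5×10⁻⁶×96×825 + 1.9×10⁻⁶×96×850 + 23.1×10⁻⁶×96×280 = 1.687 mm.
The walls prevent any net length change, so an axial force P (same in every segment) develops. Compatibility: P · Σ Lᵢ/(AᵢEᵢ) = δ_free.
Σ Lᵢ/(AᵢEᵢ) = 825/(1450×105×10³) + 850/(1550×145×10³) + 280/(1475×69×10³) = 1.195×10⁻⁵ mm/N.
So P = 1.687 / 1.195×10⁻⁵ = 141.1 kN, compressive.
σ_{aluminium} = P / A = 141100 / 1475 = 95.68 MPa.

σ ≈ 95.7 MPa (compressive)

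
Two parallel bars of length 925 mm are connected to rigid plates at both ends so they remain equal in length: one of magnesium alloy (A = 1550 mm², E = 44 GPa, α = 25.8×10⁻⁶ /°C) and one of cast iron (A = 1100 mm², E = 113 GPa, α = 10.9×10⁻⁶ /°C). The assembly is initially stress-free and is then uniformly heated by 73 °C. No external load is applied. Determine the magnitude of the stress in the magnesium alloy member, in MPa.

Equilibrium of a rigid end plate with no external load gives equal and opposite internal forces ±P in the two members. Since α_{magnesium alloy} > α_{cast iron}, heating drives the magnesium alloy into compression and the cast iron into tension.
Equating the net (thermal + elastic) strains gives |α₁ − α₂|·ΔT = P·[1/(A₁E₁) + 1/(A₂E₂)].
|α₁ − α₂|·ΔT = 14.9×10⁻⁶ × 73 = 0.001088.
1/(A₁E₁) + 1/(A₂E₂) = 1/(1550×44×10³) + 1/(1100×113×10³) = 2.271×10⁻⁸ N⁻¹.
So P = 0.001088 / 2.271×10⁻⁸ = 47.9 kN.
σ_{magnesium alloy} = P/A₁ = 47900/1550 = 30.9 MPa, compressive.

σ ≈ 30.9 MPa (compressive)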